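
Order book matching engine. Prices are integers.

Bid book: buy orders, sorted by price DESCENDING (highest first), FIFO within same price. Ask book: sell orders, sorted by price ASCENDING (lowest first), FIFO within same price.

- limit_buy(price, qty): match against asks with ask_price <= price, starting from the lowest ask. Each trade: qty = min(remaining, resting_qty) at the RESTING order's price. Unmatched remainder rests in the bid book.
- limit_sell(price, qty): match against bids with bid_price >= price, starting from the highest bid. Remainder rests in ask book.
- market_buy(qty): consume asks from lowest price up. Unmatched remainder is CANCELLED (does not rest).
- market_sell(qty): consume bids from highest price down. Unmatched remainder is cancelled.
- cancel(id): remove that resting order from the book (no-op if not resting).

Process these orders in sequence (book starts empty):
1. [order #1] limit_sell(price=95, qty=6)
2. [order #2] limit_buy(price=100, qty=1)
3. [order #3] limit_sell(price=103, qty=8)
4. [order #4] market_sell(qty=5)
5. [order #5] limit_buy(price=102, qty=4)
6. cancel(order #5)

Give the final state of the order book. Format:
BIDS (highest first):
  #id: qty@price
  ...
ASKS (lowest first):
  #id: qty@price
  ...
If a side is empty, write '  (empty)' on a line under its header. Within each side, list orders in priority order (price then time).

After op 1 [order #1] limit_sell(price=95, qty=6): fills=none; bids=[-] asks=[#1:6@95]
After op 2 [order #2] limit_buy(price=100, qty=1): fills=#2x#1:1@95; bids=[-] asks=[#1:5@95]
After op 3 [order #3] limit_sell(price=103, qty=8): fills=none; bids=[-] asks=[#1:5@95 #3:8@103]
After op 4 [order #4] market_sell(qty=5): fills=none; bids=[-] asks=[#1:5@95 #3:8@103]
After op 5 [order #5] limit_buy(price=102, qty=4): fills=#5x#1:4@95; bids=[-] asks=[#1:1@95 #3:8@103]
After op 6 cancel(order #5): fills=none; bids=[-] asks=[#1:1@95 #3:8@103]

Answer: BIDS (highest first):
  (empty)
ASKS (lowest first):
  #1: 1@95
  #3: 8@103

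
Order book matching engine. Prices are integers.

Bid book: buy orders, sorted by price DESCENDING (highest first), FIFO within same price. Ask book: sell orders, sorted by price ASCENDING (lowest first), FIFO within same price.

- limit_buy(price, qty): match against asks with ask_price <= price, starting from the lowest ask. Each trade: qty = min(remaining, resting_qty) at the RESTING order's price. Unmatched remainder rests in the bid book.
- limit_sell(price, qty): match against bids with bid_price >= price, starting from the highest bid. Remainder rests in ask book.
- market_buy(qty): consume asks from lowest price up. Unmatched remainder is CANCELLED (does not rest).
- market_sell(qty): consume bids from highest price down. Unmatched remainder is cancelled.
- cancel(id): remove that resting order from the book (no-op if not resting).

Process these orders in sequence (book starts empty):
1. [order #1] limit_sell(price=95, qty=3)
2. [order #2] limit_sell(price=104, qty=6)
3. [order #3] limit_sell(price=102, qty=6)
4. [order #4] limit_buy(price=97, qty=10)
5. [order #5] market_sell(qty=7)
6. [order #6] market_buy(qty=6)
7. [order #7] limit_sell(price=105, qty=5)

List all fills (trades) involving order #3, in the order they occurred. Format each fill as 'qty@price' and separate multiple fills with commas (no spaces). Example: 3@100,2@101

Answer: 6@102

Derivation:
After op 1 [order #1] limit_sell(price=95, qty=3): fills=none; bids=[-] asks=[#1:3@95]
After op 2 [order #2] limit_sell(price=104, qty=6): fills=none; bids=[-] asks=[#1:3@95 #2:6@104]
After op 3 [order #3] limit_sell(price=102, qty=6): fills=none; bids=[-] asks=[#1:3@95 #3:6@102 #2:6@104]
After op 4 [order #4] limit_buy(price=97, qty=10): fills=#4x#1:3@95; bids=[#4:7@97] asks=[#3:6@102 #2:6@104]
After op 5 [order #5] market_sell(qty=7): fills=#4x#5:7@97; bids=[-] asks=[#3:6@102 #2:6@104]
After op 6 [order #6] market_buy(qty=6): fills=#6x#3:6@102; bids=[-] asks=[#2:6@104]
After op 7 [order #7] limit_sell(price=105, qty=5): fills=none; bids=[-] asks=[#2:6@104 #7:5@105]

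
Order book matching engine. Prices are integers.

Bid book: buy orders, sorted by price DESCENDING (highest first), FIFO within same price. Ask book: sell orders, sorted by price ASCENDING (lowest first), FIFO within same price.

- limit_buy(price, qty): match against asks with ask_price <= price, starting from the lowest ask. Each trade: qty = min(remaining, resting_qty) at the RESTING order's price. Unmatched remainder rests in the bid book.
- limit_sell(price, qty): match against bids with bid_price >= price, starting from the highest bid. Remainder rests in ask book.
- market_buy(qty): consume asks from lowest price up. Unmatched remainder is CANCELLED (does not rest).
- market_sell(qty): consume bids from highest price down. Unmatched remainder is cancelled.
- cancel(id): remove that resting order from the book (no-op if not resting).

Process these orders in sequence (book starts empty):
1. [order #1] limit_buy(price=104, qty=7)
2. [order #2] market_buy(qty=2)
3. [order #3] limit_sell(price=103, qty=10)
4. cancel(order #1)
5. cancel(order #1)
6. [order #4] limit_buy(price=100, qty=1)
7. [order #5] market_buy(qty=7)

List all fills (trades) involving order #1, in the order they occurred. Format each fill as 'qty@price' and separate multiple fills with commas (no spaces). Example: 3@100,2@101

Answer: 7@104

Derivation:
After op 1 [order #1] limit_buy(price=104, qty=7): fills=none; bids=[#1:7@104] asks=[-]
After op 2 [order #2] market_buy(qty=2): fills=none; bids=[#1:7@104] asks=[-]
After op 3 [order #3] limit_sell(price=103, qty=10): fills=#1x#3:7@104; bids=[-] asks=[#3:3@103]
After op 4 cancel(order #1): fills=none; bids=[-] asks=[#3:3@103]
After op 5 cancel(order #1): fills=none; bids=[-] asks=[#3:3@103]
After op 6 [order #4] limit_buy(price=100, qty=1): fills=none; bids=[#4:1@100] asks=[#3:3@103]
After op 7 [order #5] market_buy(qty=7): fills=#5x#3:3@103; bids=[#4:1@100] asks=[-]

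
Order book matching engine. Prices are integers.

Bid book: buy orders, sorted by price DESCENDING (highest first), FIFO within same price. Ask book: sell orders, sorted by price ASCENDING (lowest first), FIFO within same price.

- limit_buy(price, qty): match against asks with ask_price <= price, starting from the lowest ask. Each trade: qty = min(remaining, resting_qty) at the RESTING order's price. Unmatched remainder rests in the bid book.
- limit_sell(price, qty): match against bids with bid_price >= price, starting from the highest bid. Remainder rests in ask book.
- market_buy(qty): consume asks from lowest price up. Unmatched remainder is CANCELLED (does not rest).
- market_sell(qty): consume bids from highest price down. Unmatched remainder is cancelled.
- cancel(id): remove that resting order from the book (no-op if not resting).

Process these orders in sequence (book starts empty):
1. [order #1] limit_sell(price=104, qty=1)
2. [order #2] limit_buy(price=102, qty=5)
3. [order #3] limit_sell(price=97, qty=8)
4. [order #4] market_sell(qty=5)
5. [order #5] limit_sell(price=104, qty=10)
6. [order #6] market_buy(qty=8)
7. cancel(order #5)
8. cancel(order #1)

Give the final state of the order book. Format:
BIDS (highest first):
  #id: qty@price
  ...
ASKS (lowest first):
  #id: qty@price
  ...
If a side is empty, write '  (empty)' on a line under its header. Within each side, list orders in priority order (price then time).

Answer: BIDS (highest first):
  (empty)
ASKS (lowest first):
  (empty)

Derivation:
After op 1 [order #1] limit_sell(price=104, qty=1): fills=none; bids=[-] asks=[#1:1@104]
After op 2 [order #2] limit_buy(price=102, qty=5): fills=none; bids=[#2:5@102] asks=[#1:1@104]
After op 3 [order #3] limit_sell(price=97, qty=8): fills=#2x#3:5@102; bids=[-] asks=[#3:3@97 #1:1@104]
After op 4 [order #4] market_sell(qty=5): fills=none; bids=[-] asks=[#3:3@97 #1:1@104]
After op 5 [order #5] limit_sell(price=104, qty=10): fills=none; bids=[-] asks=[#3:3@97 #1:1@104 #5:10@104]
After op 6 [order #6] market_buy(qty=8): fills=#6x#3:3@97 #6x#1:1@104 #6x#5:4@104; bids=[-] asks=[#5:6@104]
After op 7 cancel(order #5): fills=none; bids=[-] asks=[-]
After op 8 cancel(order #1): fills=none; bids=[-] asks=[-]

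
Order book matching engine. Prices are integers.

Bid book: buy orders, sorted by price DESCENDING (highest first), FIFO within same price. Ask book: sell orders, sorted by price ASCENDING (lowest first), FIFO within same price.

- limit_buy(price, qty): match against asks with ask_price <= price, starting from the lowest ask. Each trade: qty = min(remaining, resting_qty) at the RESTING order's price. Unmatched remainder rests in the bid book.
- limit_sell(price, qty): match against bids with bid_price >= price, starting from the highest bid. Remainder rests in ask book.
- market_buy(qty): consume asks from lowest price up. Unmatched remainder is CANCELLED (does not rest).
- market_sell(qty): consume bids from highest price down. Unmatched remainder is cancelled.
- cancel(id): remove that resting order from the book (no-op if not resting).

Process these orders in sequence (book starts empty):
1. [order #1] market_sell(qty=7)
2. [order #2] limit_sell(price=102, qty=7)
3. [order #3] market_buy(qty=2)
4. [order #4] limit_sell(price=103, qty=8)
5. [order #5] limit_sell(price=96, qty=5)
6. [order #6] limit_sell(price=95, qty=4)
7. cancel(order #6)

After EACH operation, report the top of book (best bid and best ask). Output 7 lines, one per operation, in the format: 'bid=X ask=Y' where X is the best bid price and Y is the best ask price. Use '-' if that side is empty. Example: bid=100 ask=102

Answer: bid=- ask=-
bid=- ask=102
bid=- ask=102
bid=- ask=102
bid=- ask=96
bid=- ask=95
bid=- ask=96

Derivation:
After op 1 [order #1] market_sell(qty=7): fills=none; bids=[-] asks=[-]
After op 2 [order #2] limit_sell(price=102, qty=7): fills=none; bids=[-] asks=[#2:7@102]
After op 3 [order #3] market_buy(qty=2): fills=#3x#2:2@102; bids=[-] asks=[#2:5@102]
After op 4 [order #4] limit_sell(price=103, qty=8): fills=none; bids=[-] asks=[#2:5@102 #4:8@103]
After op 5 [order #5] limit_sell(price=96, qty=5): fills=none; bids=[-] asks=[#5:5@96 #2:5@102 #4:8@103]
After op 6 [order #6] limit_sell(price=95, qty=4): fills=none; bids=[-] asks=[#6:4@95 #5:5@96 #2:5@102 #4:8@103]
After op 7 cancel(order #6): fills=none; bids=[-] asks=[#5:5@96 #2:5@102 #4:8@103]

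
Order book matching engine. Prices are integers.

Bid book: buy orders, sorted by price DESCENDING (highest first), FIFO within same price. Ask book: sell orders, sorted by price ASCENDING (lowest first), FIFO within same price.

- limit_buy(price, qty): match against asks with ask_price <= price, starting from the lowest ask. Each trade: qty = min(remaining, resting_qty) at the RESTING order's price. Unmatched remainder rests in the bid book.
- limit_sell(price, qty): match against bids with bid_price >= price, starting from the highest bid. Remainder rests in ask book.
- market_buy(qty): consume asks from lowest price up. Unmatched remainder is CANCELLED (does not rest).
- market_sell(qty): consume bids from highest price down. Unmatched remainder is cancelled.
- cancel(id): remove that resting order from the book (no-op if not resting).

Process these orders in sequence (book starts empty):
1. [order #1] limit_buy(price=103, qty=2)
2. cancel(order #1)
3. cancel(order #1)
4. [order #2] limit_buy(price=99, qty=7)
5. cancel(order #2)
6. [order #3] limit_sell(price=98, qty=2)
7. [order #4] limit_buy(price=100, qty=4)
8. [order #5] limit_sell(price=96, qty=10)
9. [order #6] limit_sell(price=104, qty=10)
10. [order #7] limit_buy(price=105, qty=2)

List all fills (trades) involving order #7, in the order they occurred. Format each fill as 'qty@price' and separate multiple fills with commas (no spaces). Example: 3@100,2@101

After op 1 [order #1] limit_buy(price=103, qty=2): fills=none; bids=[#1:2@103] asks=[-]
After op 2 cancel(order #1): fills=none; bids=[-] asks=[-]
After op 3 cancel(order #1): fills=none; bids=[-] asks=[-]
After op 4 [order #2] limit_buy(price=99, qty=7): fills=none; bids=[#2:7@99] asks=[-]
After op 5 cancel(order #2): fills=none; bids=[-] asks=[-]
After op 6 [order #3] limit_sell(price=98, qty=2): fills=none; bids=[-] asks=[#3:2@98]
After op 7 [order #4] limit_buy(price=100, qty=4): fills=#4x#3:2@98; bids=[#4:2@100] asks=[-]
After op 8 [order #5] limit_sell(price=96, qty=10): fills=#4x#5:2@100; bids=[-] asks=[#5:8@96]
After op 9 [order #6] limit_sell(price=104, qty=10): fills=none; bids=[-] asks=[#5:8@96 #6:10@104]
After op 10 [order #7] limit_buy(price=105, qty=2): fills=#7x#5:2@96; bids=[-] asks=[#5:6@96 #6:10@104]

Answer: 2@96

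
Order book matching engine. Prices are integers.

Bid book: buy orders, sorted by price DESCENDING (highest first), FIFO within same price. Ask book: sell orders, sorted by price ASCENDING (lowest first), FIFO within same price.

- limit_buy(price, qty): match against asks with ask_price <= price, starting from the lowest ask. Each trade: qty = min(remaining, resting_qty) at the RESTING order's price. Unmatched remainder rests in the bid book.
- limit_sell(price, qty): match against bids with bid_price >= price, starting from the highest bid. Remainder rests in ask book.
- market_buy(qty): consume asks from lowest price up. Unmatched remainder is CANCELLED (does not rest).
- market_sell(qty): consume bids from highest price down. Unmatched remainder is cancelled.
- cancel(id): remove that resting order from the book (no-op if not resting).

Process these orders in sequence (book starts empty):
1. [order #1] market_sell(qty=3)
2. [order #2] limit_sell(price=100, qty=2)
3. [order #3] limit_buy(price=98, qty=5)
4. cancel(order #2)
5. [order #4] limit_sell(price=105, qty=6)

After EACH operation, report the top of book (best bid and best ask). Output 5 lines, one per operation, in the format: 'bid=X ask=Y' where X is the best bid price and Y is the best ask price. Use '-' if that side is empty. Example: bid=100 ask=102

After op 1 [order #1] market_sell(qty=3): fills=none; bids=[-] asks=[-]
After op 2 [order #2] limit_sell(price=100, qty=2): fills=none; bids=[-] asks=[#2:2@100]
After op 3 [order #3] limit_buy(price=98, qty=5): fills=none; bids=[#3:5@98] asks=[#2:2@100]
After op 4 cancel(order #2): fills=none; bids=[#3:5@98] asks=[-]
After op 5 [order #4] limit_sell(price=105, qty=6): fills=none; bids=[#3:5@98] asks=[#4:6@105]

Answer: bid=- ask=-
bid=- ask=100
bid=98 ask=100
bid=98 ask=-
bid=98 ask=105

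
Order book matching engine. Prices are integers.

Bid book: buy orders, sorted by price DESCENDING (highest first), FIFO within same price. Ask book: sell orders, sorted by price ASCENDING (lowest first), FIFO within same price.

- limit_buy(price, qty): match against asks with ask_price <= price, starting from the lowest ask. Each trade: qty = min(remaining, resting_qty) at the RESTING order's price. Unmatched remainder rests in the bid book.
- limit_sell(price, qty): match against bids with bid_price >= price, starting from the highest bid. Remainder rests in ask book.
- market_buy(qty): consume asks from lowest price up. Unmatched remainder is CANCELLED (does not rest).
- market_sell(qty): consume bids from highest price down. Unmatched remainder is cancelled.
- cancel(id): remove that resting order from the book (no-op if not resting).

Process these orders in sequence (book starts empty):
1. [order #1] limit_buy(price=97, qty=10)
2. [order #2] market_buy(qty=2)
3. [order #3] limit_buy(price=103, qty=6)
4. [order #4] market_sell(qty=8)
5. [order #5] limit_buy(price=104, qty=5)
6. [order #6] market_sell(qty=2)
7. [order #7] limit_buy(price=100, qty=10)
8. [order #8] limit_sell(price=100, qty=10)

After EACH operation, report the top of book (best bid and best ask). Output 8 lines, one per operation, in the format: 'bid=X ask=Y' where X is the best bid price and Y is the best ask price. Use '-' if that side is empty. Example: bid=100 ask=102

After op 1 [order #1] limit_buy(price=97, qty=10): fills=none; bids=[#1:10@97] asks=[-]
After op 2 [order #2] market_buy(qty=2): fills=none; bids=[#1:10@97] asks=[-]
After op 3 [order #3] limit_buy(price=103, qty=6): fills=none; bids=[#3:6@103 #1:10@97] asks=[-]
After op 4 [order #4] market_sell(qty=8): fills=#3x#4:6@103 #1x#4:2@97; bids=[#1:8@97] asks=[-]
After op 5 [order #5] limit_buy(price=104, qty=5): fills=none; bids=[#5:5@104 #1:8@97] asks=[-]
After op 6 [order #6] market_sell(qty=2): fills=#5x#6:2@104; bids=[#5:3@104 #1:8@97] asks=[-]
After op 7 [order #7] limit_buy(price=100, qty=10): fills=none; bids=[#5:3@104 #7:10@100 #1:8@97] asks=[-]
After op 8 [order #8] limit_sell(price=100, qty=10): fills=#5x#8:3@104 #7x#8:7@100; bids=[#7:3@100 #1:8@97] asks=[-]

Answer: bid=97 ask=-
bid=97 ask=-
bid=103 ask=-
bid=97 ask=-
bid=104 ask=-
bid=104 ask=-
bid=104 ask=-
bid=100 ask=-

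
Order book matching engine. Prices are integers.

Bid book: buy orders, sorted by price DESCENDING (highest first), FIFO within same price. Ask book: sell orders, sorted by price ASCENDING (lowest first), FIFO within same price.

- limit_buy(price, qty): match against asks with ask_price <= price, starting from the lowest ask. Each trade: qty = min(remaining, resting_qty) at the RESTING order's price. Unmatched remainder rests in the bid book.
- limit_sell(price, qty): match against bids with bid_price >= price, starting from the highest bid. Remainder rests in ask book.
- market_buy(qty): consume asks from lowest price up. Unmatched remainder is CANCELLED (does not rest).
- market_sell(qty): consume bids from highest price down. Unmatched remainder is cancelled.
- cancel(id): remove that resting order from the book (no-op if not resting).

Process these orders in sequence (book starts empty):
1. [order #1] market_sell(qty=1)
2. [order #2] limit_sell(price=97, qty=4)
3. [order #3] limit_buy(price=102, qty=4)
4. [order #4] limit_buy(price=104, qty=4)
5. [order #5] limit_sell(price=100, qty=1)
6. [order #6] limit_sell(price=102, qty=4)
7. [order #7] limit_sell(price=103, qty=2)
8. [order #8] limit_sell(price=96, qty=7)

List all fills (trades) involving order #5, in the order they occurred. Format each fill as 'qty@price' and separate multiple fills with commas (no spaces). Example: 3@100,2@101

Answer: 1@104

Derivation:
After op 1 [order #1] market_sell(qty=1): fills=none; bids=[-] asks=[-]
After op 2 [order #2] limit_sell(price=97, qty=4): fills=none; bids=[-] asks=[#2:4@97]
After op 3 [order #3] limit_buy(price=102, qty=4): fills=#3x#2:4@97; bids=[-] asks=[-]
After op 4 [order #4] limit_buy(price=104, qty=4): fills=none; bids=[#4:4@104] asks=[-]
After op 5 [order #5] limit_sell(price=100, qty=1): fills=#4x#5:1@104; bids=[#4:3@104] asks=[-]
After op 6 [order #6] limit_sell(price=102, qty=4): fills=#4x#6:3@104; bids=[-] asks=[#6:1@102]
After op 7 [order #7] limit_sell(price=103, qty=2): fills=none; bids=[-] asks=[#6:1@102 #7:2@103]
After op 8 [order #8] limit_sell(price=96, qty=7): fills=none; bids=[-] asks=[#8:7@96 #6:1@102 #7:2@103]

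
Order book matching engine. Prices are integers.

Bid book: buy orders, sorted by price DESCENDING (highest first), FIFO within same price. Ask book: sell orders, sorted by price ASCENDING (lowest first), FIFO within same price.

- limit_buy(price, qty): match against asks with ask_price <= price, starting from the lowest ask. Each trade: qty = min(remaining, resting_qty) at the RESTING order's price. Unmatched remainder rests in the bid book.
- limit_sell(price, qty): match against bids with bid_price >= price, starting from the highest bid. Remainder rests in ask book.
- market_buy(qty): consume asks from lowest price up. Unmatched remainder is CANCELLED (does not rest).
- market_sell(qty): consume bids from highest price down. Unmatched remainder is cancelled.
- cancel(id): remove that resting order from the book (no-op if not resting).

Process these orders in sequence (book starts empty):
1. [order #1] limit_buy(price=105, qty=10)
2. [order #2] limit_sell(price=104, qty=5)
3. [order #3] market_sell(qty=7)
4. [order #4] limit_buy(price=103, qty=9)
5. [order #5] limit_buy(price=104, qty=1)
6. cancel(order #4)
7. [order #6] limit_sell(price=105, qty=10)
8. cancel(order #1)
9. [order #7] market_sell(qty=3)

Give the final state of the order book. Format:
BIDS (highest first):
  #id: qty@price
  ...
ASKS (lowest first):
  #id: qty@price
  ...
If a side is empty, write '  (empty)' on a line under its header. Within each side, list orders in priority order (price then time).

Answer: BIDS (highest first):
  (empty)
ASKS (lowest first):
  #6: 10@105

Derivation:
After op 1 [order #1] limit_buy(price=105, qty=10): fills=none; bids=[#1:10@105] asks=[-]
After op 2 [order #2] limit_sell(price=104, qty=5): fills=#1x#2:5@105; bids=[#1:5@105] asks=[-]
After op 3 [order #3] market_sell(qty=7): fills=#1x#3:5@105; bids=[-] asks=[-]
After op 4 [order #4] limit_buy(price=103, qty=9): fills=none; bids=[#4:9@103] asks=[-]
After op 5 [order #5] limit_buy(price=104, qty=1): fills=none; bids=[#5:1@104 #4:9@103] asks=[-]
After op 6 cancel(order #4): fills=none; bids=[#5:1@104] asks=[-]
After op 7 [order #6] limit_sell(price=105, qty=10): fills=none; bids=[#5:1@104] asks=[#6:10@105]
After op 8 cancel(order #1): fills=none; bids=[#5:1@104] asks=[#6:10@105]
After op 9 [order #7] market_sell(qty=3): fills=#5x#7:1@104; bids=[-] asks=[#6:10@105]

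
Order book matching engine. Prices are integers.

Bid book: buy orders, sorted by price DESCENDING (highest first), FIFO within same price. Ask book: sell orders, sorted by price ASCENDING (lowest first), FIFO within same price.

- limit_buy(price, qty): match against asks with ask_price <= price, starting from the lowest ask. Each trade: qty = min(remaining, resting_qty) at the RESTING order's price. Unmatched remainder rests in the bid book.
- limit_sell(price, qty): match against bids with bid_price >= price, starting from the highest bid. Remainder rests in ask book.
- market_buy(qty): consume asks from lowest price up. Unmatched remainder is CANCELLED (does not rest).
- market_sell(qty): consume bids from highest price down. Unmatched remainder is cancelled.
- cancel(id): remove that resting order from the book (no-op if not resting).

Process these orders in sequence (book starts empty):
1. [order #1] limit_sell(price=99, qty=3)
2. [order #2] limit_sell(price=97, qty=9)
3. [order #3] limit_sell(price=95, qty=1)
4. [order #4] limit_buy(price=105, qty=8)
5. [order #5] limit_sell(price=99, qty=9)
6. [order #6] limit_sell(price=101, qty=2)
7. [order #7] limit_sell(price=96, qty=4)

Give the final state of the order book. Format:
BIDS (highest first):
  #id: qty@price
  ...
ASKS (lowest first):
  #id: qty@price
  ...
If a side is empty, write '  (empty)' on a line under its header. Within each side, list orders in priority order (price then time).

Answer: BIDS (highest first):
  (empty)
ASKS (lowest first):
  #7: 4@96
  #2: 2@97
  #1: 3@99
  #5: 9@99
  #6: 2@101

Derivation:
After op 1 [order #1] limit_sell(price=99, qty=3): fills=none; bids=[-] asks=[#1:3@99]
After op 2 [order #2] limit_sell(price=97, qty=9): fills=none; bids=[-] asks=[#2:9@97 #1:3@99]
After op 3 [order #3] limit_sell(price=95, qty=1): fills=none; bids=[-] asks=[#3:1@95 #2:9@97 #1:3@99]
After op 4 [order #4] limit_buy(price=105, qty=8): fills=#4x#3:1@95 #4x#2:7@97; bids=[-] asks=[#2:2@97 #1:3@99]
After op 5 [order #5] limit_sell(price=99, qty=9): fills=none; bids=[-] asks=[#2:2@97 #1:3@99 #5:9@99]
After op 6 [order #6] limit_sell(price=101, qty=2): fills=none; bids=[-] asks=[#2:2@97 #1:3@99 #5:9@99 #6:2@101]
After op 7 [order #7] limit_sell(price=96, qty=4): fills=none; bids=[-] asks=[#7:4@96 #2:2@97 #1:3@99 #5:9@99 #6:2@101]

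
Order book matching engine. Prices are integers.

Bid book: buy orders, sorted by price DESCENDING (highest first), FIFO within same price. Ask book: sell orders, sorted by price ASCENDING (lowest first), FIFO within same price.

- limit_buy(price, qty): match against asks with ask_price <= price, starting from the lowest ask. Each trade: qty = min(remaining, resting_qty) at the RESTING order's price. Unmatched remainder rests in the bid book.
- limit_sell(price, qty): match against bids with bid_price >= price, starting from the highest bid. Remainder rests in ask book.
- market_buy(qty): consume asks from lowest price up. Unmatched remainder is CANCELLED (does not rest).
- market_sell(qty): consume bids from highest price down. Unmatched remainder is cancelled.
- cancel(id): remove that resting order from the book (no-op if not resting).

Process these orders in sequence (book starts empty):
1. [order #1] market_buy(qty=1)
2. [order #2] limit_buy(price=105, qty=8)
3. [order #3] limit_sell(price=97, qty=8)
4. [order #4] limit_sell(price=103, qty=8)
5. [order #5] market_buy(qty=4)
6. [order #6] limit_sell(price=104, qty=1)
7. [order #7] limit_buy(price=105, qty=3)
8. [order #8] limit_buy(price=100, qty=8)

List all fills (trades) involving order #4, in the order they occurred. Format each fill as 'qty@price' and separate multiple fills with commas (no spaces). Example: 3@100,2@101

After op 1 [order #1] market_buy(qty=1): fills=none; bids=[-] asks=[-]
After op 2 [order #2] limit_buy(price=105, qty=8): fills=none; bids=[#2:8@105] asks=[-]
After op 3 [order #3] limit_sell(price=97, qty=8): fills=#2x#3:8@105; bids=[-] asks=[-]
After op 4 [order #4] limit_sell(price=103, qty=8): fills=none; bids=[-] asks=[#4:8@103]
After op 5 [order #5] market_buy(qty=4): fills=#5x#4:4@103; bids=[-] asks=[#4:4@103]
After op 6 [order #6] limit_sell(price=104, qty=1): fills=none; bids=[-] asks=[#4:4@103 #6:1@104]
After op 7 [order #7] limit_buy(price=105, qty=3): fills=#7x#4:3@103; bids=[-] asks=[#4:1@103 #6:1@104]
After op 8 [order #8] limit_buy(price=100, qty=8): fills=none; bids=[#8:8@100] asks=[#4:1@103 #6:1@104]

Answer: 4@103,3@103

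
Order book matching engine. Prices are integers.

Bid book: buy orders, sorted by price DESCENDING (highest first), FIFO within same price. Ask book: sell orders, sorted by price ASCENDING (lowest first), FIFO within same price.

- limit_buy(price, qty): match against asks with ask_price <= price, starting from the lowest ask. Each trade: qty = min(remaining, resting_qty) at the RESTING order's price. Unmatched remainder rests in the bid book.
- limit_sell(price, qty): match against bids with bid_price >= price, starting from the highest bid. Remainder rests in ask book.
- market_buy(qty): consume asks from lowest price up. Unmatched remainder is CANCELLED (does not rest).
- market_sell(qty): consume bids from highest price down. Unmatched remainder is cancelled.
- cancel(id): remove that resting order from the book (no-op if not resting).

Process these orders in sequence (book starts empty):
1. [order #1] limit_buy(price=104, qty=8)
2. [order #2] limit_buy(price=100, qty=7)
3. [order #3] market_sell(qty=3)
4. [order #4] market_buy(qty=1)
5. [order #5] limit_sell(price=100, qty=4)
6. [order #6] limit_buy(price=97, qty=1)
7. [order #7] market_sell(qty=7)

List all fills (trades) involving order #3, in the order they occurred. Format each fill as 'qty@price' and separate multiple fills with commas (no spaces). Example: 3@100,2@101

Answer: 3@104

Derivation:
After op 1 [order #1] limit_buy(price=104, qty=8): fills=none; bids=[#1:8@104] asks=[-]
After op 2 [order #2] limit_buy(price=100, qty=7): fills=none; bids=[#1:8@104 #2:7@100] asks=[-]
After op 3 [order #3] market_sell(qty=3): fills=#1x#3:3@104; bids=[#1:5@104 #2:7@100] asks=[-]
After op 4 [order #4] market_buy(qty=1): fills=none; bids=[#1:5@104 #2:7@100] asks=[-]
After op 5 [order #5] limit_sell(price=100, qty=4): fills=#1x#5:4@104; bids=[#1:1@104 #2:7@100] asks=[-]
After op 6 [order #6] limit_buy(price=97, qty=1): fills=none; bids=[#1:1@104 #2:7@100 #6:1@97] asks=[-]
After op 7 [order #7] market_sell(qty=7): fills=#1x#7:1@104 #2x#7:6@100; bids=[#2:1@100 #6:1@97] asks=[-]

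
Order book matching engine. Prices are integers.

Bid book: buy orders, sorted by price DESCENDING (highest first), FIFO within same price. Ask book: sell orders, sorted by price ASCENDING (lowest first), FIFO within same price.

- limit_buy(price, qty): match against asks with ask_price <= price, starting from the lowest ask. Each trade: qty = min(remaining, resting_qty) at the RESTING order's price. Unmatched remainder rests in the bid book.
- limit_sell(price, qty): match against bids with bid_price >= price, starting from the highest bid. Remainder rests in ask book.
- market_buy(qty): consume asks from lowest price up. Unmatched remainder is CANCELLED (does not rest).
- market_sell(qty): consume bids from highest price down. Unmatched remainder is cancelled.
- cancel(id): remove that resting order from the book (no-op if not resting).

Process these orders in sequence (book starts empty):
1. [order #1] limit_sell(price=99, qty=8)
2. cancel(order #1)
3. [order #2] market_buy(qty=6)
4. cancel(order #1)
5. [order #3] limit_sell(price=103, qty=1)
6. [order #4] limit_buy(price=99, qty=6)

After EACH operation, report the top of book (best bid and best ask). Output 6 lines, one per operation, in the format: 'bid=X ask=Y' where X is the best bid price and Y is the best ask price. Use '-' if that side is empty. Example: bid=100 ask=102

After op 1 [order #1] limit_sell(price=99, qty=8): fills=none; bids=[-] asks=[#1:8@99]
After op 2 cancel(order #1): fills=none; bids=[-] asks=[-]
After op 3 [order #2] market_buy(qty=6): fills=none; bids=[-] asks=[-]
After op 4 cancel(order #1): fills=none; bids=[-] asks=[-]
After op 5 [order #3] limit_sell(price=103, qty=1): fills=none; bids=[-] asks=[#3:1@103]
After op 6 [order #4] limit_buy(price=99, qty=6): fills=none; bids=[#4:6@99] asks=[#3:1@103]

Answer: bid=- ask=99
bid=- ask=-
bid=- ask=-
bid=- ask=-
bid=- ask=103
bid=99 ask=103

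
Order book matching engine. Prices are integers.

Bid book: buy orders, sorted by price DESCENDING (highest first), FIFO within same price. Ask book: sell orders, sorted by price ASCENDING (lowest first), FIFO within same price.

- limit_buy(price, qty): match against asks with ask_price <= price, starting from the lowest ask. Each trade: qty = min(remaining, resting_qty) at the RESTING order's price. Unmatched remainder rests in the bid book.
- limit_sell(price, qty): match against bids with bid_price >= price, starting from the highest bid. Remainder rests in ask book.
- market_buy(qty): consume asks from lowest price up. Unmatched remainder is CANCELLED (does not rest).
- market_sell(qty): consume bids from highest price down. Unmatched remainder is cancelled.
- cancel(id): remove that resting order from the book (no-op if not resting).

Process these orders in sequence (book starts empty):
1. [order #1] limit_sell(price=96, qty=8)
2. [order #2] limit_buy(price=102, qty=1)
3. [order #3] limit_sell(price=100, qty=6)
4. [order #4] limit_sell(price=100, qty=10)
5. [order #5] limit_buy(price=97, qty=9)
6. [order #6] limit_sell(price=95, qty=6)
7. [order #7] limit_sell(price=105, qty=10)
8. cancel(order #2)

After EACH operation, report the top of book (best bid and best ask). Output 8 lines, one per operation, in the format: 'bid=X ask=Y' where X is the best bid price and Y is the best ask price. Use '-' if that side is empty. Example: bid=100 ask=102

Answer: bid=- ask=96
bid=- ask=96
bid=- ask=96
bid=- ask=96
bid=97 ask=100
bid=- ask=95
bid=- ask=95
bid=- ask=95

Derivation:
After op 1 [order #1] limit_sell(price=96, qty=8): fills=none; bids=[-] asks=[#1:8@96]
After op 2 [order #2] limit_buy(price=102, qty=1): fills=#2x#1:1@96; bids=[-] asks=[#1:7@96]
After op 3 [order #3] limit_sell(price=100, qty=6): fills=none; bids=[-] asks=[#1:7@96 #3:6@100]
After op 4 [order #4] limit_sell(price=100, qty=10): fills=none; bids=[-] asks=[#1:7@96 #3:6@100 #4:10@100]
After op 5 [order #5] limit_buy(price=97, qty=9): fills=#5x#1:7@96; bids=[#5:2@97] asks=[#3:6@100 #4:10@100]
After op 6 [order #6] limit_sell(price=95, qty=6): fills=#5x#6:2@97; bids=[-] asks=[#6:4@95 #3:6@100 #4:10@100]
After op 7 [order #7] limit_sell(price=105, qty=10): fills=none; bids=[-] asks=[#6:4@95 #3:6@100 #4:10@100 #7:10@105]
After op 8 cancel(order #2): fills=none; bids=[-] asks=[#6:4@95 #3:6@100 #4:10@100 #7:10@105]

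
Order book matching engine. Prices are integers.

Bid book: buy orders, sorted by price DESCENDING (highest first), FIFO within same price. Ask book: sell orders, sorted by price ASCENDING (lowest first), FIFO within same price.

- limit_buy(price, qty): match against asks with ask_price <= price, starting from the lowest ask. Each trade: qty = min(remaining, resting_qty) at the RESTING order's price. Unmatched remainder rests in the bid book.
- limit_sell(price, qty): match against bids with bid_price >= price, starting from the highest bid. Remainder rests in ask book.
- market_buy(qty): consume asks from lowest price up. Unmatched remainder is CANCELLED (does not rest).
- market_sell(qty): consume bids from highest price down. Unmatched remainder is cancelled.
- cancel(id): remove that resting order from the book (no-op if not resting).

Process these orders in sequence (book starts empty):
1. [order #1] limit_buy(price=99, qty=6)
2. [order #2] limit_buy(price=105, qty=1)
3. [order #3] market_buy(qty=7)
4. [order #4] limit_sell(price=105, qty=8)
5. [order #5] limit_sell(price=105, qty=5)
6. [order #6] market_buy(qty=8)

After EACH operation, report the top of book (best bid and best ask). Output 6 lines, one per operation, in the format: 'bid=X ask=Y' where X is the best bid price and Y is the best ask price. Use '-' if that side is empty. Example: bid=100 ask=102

After op 1 [order #1] limit_buy(price=99, qty=6): fills=none; bids=[#1:6@99] asks=[-]
After op 2 [order #2] limit_buy(price=105, qty=1): fills=none; bids=[#2:1@105 #1:6@99] asks=[-]
After op 3 [order #3] market_buy(qty=7): fills=none; bids=[#2:1@105 #1:6@99] asks=[-]
After op 4 [order #4] limit_sell(price=105, qty=8): fills=#2x#4:1@105; bids=[#1:6@99] asks=[#4:7@105]
After op 5 [order #5] limit_sell(price=105, qty=5): fills=none; bids=[#1:6@99] asks=[#4:7@105 #5:5@105]
After op 6 [order #6] market_buy(qty=8): fills=#6x#4:7@105 #6x#5:1@105; bids=[#1:6@99] asks=[#5:4@105]

Answer: bid=99 ask=-
bid=105 ask=-
bid=105 ask=-
bid=99 ask=105
bid=99 ask=105
bid=99 ask=105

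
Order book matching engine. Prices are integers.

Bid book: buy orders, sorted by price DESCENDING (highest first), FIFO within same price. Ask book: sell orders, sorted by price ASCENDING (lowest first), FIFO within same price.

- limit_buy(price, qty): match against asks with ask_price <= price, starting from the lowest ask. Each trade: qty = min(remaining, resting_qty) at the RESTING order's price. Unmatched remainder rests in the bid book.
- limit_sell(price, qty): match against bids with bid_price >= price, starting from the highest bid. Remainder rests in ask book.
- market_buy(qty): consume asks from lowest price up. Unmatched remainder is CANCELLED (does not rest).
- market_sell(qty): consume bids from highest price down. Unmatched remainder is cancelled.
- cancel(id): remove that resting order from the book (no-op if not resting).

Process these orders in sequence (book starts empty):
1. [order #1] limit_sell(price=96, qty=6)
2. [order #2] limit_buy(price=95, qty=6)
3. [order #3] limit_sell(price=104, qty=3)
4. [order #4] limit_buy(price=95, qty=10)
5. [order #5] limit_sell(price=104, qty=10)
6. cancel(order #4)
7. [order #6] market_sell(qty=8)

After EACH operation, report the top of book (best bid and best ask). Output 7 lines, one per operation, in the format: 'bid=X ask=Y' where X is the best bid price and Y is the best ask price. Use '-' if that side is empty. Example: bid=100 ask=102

After op 1 [order #1] limit_sell(price=96, qty=6): fills=none; bids=[-] asks=[#1:6@96]
After op 2 [order #2] limit_buy(price=95, qty=6): fills=none; bids=[#2:6@95] asks=[#1:6@96]
After op 3 [order #3] limit_sell(price=104, qty=3): fills=none; bids=[#2:6@95] asks=[#1:6@96 #3:3@104]
After op 4 [order #4] limit_buy(price=95, qty=10): fills=none; bids=[#2:6@95 #4:10@95] asks=[#1:6@96 #3:3@104]
After op 5 [order #5] limit_sell(price=104, qty=10): fills=none; bids=[#2:6@95 #4:10@95] asks=[#1:6@96 #3:3@104 #5:10@104]
After op 6 cancel(order #4): fills=none; bids=[#2:6@95] asks=[#1:6@96 #3:3@104 #5:10@104]
After op 7 [order #6] market_sell(qty=8): fills=#2x#6:6@95; bids=[-] asks=[#1:6@96 #3:3@104 #5:10@104]

Answer: bid=- ask=96
bid=95 ask=96
bid=95 ask=96
bid=95 ask=96
bid=95 ask=96
bid=95 ask=96
bid=- ask=96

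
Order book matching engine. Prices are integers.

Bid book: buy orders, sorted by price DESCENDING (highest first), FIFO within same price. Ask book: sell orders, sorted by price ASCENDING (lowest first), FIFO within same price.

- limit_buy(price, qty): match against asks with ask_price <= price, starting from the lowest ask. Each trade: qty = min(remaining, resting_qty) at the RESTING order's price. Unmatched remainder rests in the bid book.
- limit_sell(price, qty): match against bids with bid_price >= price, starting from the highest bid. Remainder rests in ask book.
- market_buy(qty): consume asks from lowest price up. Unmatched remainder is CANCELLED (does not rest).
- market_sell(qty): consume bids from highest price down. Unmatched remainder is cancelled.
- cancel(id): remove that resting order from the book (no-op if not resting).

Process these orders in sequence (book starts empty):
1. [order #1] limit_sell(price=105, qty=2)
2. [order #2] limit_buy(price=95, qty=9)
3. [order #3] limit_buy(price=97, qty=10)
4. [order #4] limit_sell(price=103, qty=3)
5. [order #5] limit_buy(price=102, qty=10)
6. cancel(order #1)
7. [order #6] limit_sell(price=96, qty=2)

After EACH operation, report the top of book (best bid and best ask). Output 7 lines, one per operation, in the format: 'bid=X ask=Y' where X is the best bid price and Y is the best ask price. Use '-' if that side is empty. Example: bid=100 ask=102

Answer: bid=- ask=105
bid=95 ask=105
bid=97 ask=105
bid=97 ask=103
bid=102 ask=103
bid=102 ask=103
bid=102 ask=103

Derivation:
After op 1 [order #1] limit_sell(price=105, qty=2): fills=none; bids=[-] asks=[#1:2@105]
After op 2 [order #2] limit_buy(price=95, qty=9): fills=none; bids=[#2:9@95] asks=[#1:2@105]
After op 3 [order #3] limit_buy(price=97, qty=10): fills=none; bids=[#3:10@97 #2:9@95] asks=[#1:2@105]
After op 4 [order #4] limit_sell(price=103, qty=3): fills=none; bids=[#3:10@97 #2:9@95] asks=[#4:3@103 #1:2@105]
After op 5 [order #5] limit_buy(price=102, qty=10): fills=none; bids=[#5:10@102 #3:10@97 #2:9@95] asks=[#4:3@103 #1:2@105]
After op 6 cancel(order #1): fills=none; bids=[#5:10@102 #3:10@97 #2:9@95] asks=[#4:3@103]
After op 7 [order #6] limit_sell(price=96, qty=2): fills=#5x#6:2@102; bids=[#5:8@102 #3:10@97 #2:9@95] asks=[#4:3@103]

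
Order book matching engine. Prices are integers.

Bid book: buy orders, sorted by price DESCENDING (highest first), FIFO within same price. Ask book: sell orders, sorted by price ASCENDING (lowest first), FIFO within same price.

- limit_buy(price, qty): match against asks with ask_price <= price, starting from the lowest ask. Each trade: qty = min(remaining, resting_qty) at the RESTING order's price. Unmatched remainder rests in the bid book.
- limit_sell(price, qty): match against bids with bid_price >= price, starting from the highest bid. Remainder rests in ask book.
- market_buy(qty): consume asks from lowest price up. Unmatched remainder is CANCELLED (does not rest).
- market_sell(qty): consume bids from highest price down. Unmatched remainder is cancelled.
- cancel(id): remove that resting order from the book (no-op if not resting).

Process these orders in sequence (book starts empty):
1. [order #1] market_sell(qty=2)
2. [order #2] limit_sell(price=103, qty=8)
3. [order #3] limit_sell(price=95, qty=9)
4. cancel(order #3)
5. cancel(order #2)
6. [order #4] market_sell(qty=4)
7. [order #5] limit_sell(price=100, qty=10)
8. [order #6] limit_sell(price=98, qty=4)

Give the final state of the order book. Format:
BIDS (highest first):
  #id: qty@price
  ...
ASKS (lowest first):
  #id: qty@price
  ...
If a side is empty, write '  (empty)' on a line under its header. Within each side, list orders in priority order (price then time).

Answer: BIDS (highest first):
  (empty)
ASKS (lowest first):
  #6: 4@98
  #5: 10@100

Derivation:
After op 1 [order #1] market_sell(qty=2): fills=none; bids=[-] asks=[-]
After op 2 [order #2] limit_sell(price=103, qty=8): fills=none; bids=[-] asks=[#2:8@103]
After op 3 [order #3] limit_sell(price=95, qty=9): fills=none; bids=[-] asks=[#3:9@95 #2:8@103]
After op 4 cancel(order #3): fills=none; bids=[-] asks=[#2:8@103]
After op 5 cancel(order #2): fills=none; bids=[-] asks=[-]
After op 6 [order #4] market_sell(qty=4): fills=none; bids=[-] asks=[-]
After op 7 [order #5] limit_sell(price=100, qty=10): fills=none; bids=[-] asks=[#5:10@100]
After op 8 [order #6] limit_sell(price=98, qty=4): fills=none; bids=[-] asks=[#6:4@98 #5:10@100]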